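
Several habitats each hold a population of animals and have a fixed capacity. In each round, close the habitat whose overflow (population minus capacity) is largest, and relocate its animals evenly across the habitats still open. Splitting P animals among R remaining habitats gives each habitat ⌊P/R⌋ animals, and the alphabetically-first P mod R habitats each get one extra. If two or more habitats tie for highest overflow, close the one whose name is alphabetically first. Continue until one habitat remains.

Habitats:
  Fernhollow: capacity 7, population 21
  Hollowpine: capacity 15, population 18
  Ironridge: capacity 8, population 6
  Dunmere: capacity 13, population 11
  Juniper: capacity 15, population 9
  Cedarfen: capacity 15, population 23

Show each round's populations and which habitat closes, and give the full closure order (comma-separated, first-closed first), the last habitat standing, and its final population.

Closure order: Fernhollow, Cedarfen, Hollowpine, Dunmere, Ironridge
Last habitat: Juniper with 88 animals

Round 1: Cedarfen=23 Dunmere=11 Fernhollow=21 Hollowpine=18 Ironridge=6 Juniper=9 → close Fernhollow (overflow 14)
  21÷5 = 4 each, +1 to first 1
Round 2: Cedarfen=28 Dunmere=15 Hollowpine=22 Ironridge=10 Juniper=13 → close Cedarfen (overflow 13)
  28÷4 = 7 each, +1 to first 0
Round 3: Dunmere=22 Hollowpine=29 Ironridge=17 Juniper=20 → close Hollowpine (overflow 14)
  29÷3 = 9 each, +1 to first 2
Round 4: Dunmere=32 Ironridge=27 Juniper=29 → close Dunmere (overflow 19)
  32÷2 = 16 each, +1 to first 0
Round 5: Ironridge=43 Juniper=45 → close Ironridge (overflow 35)
  43÷1 = 43 each, +1 to first 0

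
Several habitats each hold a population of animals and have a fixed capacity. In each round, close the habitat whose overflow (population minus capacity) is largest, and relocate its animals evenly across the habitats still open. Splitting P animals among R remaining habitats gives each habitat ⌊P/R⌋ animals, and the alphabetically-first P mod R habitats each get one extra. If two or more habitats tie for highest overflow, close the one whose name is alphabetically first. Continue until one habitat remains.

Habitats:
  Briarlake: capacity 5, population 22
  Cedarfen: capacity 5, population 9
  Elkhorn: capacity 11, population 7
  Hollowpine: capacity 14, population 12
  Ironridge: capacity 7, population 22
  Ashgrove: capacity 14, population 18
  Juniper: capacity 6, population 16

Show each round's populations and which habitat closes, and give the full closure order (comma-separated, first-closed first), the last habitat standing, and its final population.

Closure order: Briarlake, Ironridge, Juniper, Ashgrove, Cedarfen, Hollowpine
Last habitat: Elkhorn with 106 animals

Round 1: Ashgrove=18 Briarlake=22 Cedarfen=9 Elkhorn=7 Hollowpine=12 Ironridge=22 Juniper=16 → close Briarlake (overflow 17)
  22÷6 = 3 each, +1 to first 4
Round 2: Ashgrove=22 Cedarfen=13 Elkhorn=11 Hollowpine=16 Ironridge=25 Juniper=19 → close Ironridge (overflow 18)
  25÷5 = 5 each, +1 to first 0
Round 3: Ashgrove=27 Cedarfen=18 Elkhorn=16 Hollowpine=21 Juniper=24 → close Juniper (overflow 18)
  24÷4 = 6 each, +1 to first 0
Round 4: Ashgrove=33 Cedarfen=24 Elkhorn=22 Hollowpine=27 → close Ashgrove (overflow 19)
  33÷3 = 11 each, +1 to first 0
Round 5: Cedarfen=35 Elkhorn=33 Hollowpine=38 → close Cedarfen (overflow 30)
  35÷2 = 17 each, +1 to first 1
Round 6: Elkhorn=51 Hollowpine=55 → close Hollowpine (overflow 41)
  55÷1 = 55 each, +1 to first 0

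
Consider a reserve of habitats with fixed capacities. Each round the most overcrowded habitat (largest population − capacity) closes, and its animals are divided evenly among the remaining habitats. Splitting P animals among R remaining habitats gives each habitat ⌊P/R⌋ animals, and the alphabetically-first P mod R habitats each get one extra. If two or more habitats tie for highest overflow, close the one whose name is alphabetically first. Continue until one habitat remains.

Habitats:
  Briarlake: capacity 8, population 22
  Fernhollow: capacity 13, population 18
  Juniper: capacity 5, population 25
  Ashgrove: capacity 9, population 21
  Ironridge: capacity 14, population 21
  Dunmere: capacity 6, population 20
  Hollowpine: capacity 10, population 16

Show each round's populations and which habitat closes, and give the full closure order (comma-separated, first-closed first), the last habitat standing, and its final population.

Closure order: Juniper, Briarlake, Ashgrove, Dunmere, Ironridge, Fernhollow
Last habitat: Hollowpine with 143 animals

Round 1: Ashgrove=21 Briarlake=22 Dunmere=20 Fernhollow=18 Hollowpine=16 Ironridge=21 Juniper=25 → close Juniper (overflow 20)
  25÷6 = 4 each, +1 to first 1
Round 2: Ashgrove=26 Briarlake=26 Dunmere=24 Fernhollow=22 Hollowpine=20 Ironridge=25 → close Briarlake (overflow 18)
  26÷5 = 5 each, +1 to first 1
Round 3: Ashgrove=32 Dunmere=29 Fernhollow=27 Hollowpine=25 Ironridge=30 → close Ashgrove (overflow 23)
  32÷4 = 8 each, +1 to first 0
Round 4: Dunmere=37 Fernhollow=35 Hollowpine=33 Ironridge=38 → close Dunmere (overflow 31)
  37÷3 = 12 each, +1 to first 1
Round 5: Fernhollow=48 Hollowpine=45 Ironridge=50 → close Ironridge (overflow 36)
  50÷2 = 25 each, +1 to first 0
Round 6: Fernhollow=73 Hollowpine=70 → close Fernhollow (overflow 60)
  73÷1 = 73 each, +1 to first 0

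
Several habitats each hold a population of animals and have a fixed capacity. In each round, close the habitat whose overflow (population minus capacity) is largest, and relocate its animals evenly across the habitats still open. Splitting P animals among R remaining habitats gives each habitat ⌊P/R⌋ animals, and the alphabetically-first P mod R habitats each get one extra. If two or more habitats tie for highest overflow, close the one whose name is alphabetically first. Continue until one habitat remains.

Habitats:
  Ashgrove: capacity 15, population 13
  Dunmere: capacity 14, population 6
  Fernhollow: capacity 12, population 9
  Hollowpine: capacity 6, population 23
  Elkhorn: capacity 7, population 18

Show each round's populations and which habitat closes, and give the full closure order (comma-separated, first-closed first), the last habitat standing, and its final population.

Closure order: Hollowpine, Elkhorn, Ashgrove, Fernhollow
Last habitat: Dunmere with 69 animals

Round 1: Ashgrove=13 Dunmere=6 Elkhorn=18 Fernhollow=9 Hollowpine=23 → close Hollowpine (overflow 17)
  23÷4 = 5 each, +1 to first 3
Round 2: Ashgrove=19 Dunmere=12 Elkhorn=24 Fernhollow=14 → close Elkhorn (overflow 17)
  24÷3 = 8 each, +1 to first 0
Round 3: Ashgrove=27 Dunmere=20 Fernhollow=22 → close Ashgrove (overflow 12)
  27÷2 = 13 each, +1 to first 1
Round 4: Dunmere=34 Fernhollow=35 → close Fernhollow (overflow 23)
  35÷1 = 35 each, +1 to first 0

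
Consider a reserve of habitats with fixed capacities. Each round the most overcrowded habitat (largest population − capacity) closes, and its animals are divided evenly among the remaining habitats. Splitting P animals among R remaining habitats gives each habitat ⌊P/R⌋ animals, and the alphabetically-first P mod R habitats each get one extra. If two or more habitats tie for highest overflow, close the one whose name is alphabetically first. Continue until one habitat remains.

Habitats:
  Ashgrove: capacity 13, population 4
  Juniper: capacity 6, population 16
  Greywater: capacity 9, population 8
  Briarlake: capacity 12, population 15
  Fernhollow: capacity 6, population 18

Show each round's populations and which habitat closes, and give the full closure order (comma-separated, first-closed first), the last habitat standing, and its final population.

Closure order: Fernhollow, Juniper, Briarlake, Greywater
Last habitat: Ashgrove with 61 animals

Round 1: Ashgrove=4 Briarlake=15 Fernhollow=18 Greywater=8 Juniper=16 → close Fernhollow (overflow 12)
  18÷4 = 4 each, +1 to first 2
Round 2: Ashgrove=9 Briarlake=20 Greywater=12 Juniper=20 → close Juniper (overflow 14)
  20÷3 = 6 each, +1 to first 2
Round 3: Ashgrove=16 Briarlake=27 Greywater=18 → close Briarlake (overflow 15)
  27÷2 = 13 each, +1 to first 1
Round 4: Ashgrove=30 Greywater=31 → close Greywater (overflow 22)
  31÷1 = 31 each, +1 to first 0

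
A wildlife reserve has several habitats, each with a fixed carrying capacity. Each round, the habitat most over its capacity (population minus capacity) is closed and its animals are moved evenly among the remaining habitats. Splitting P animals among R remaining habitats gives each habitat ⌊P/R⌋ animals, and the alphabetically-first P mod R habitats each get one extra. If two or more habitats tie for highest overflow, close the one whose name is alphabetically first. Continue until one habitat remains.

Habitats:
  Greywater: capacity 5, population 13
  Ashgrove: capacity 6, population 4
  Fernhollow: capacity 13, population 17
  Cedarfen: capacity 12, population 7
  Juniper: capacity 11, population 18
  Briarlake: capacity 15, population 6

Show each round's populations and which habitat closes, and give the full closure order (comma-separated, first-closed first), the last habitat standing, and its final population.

Closure order: Greywater, Juniper, Fernhollow, Ashgrove, Cedarfen
Last habitat: Briarlake with 65 animals

Round 1: Ashgrove=4 Briarlake=6 Cedarfen=7 Fernhollow=17 Greywater=13 Juniper=18 → close Greywater (overflow 8)
  13÷5 = 2 each, +1 to first 3
Round 2: Ashgrove=7 Briarlake=9 Cedarfen=10 Fernhollow=19 Juniper=20 → close Juniper (overflow 9)
  20÷4 = 5 each, +1 to first 0
Round 3: Ashgrove=12 Briarlake=14 Cedarfen=15 Fernhollow=24 → close Fernhollow (overflow 11)
  24÷3 = 8 each, +1 to first 0
Round 4: Ashgrove=20 Briarlake=22 Cedarfen=23 → close Ashgrove (overflow 14)
  20÷2 = 10 each, +1 to first 0
Round 5: Briarlake=32 Cedarfen=33 → close Cedarfen (overflow 21)
  33÷1 = 33 each, +1 to first 0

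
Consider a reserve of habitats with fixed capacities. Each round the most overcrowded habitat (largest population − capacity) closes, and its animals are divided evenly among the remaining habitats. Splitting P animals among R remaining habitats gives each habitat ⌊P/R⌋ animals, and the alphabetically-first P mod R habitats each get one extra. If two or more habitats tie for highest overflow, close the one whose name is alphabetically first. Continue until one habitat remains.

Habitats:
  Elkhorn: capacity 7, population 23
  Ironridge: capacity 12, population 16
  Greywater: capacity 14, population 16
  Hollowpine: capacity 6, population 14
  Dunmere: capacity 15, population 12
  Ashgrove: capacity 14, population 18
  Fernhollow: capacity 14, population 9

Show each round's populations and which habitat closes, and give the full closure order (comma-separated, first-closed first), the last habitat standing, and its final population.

Round 1: Ashgrove=18 Dunmere=12 Elkhorn=23 Fernhollow=9 Greywater=16 Hollowpine=14 Ironridge=16 → close Elkhorn (overflow 16)
  23÷6 = 3 each, +1 to first 5
Round 2: Ashgrove=22 Dunmere=16 Fernhollow=13 Greywater=20 Hollowpine=18 Ironridge=19 → close Hollowpine (overflow 12)
  18÷5 = 3 each, +1 to first 3
Round 3: Ashgrove=26 Dunmere=20 Fernhollow=17 Greywater=23 Ironridge=22 → close Ashgrove (overflow 12)
  26÷4 = 6 each, +1 to first 2
Round 4: Dunmere=27 Fernhollow=24 Greywater=29 Ironridge=28 → close Ironridge (overflow 16)
  28÷3 = 9 each, +1 to first 1
Round 5: Dunmere=37 Fernhollow=33 Greywater=38 → close Greywater (overflow 24)
  38÷2 = 19 each, +1 to first 0
Round 6: Dunmere=56 Fernhollow=52 → close Dunmere (overflow 41)
  56÷1 = 56 each, +1 to first 0

Closure order: Elkhorn, Hollowpine, Ashgrove, Ironridge, Greywater, Dunmere
Last habitat: Fernhollow with 108 animals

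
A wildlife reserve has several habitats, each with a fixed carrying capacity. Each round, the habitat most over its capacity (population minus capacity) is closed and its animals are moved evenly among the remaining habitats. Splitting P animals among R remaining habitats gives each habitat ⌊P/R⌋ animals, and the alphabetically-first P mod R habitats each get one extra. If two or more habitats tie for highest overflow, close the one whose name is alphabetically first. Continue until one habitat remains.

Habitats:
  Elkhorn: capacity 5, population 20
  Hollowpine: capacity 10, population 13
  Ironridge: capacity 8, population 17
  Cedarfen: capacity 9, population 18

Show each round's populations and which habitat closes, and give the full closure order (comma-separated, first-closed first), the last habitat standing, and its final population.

Round 1: Cedarfen=18 Elkhorn=20 Hollowpine=13 Ironridge=17 → close Elkhorn (overflow 15)
  20÷3 = 6 each, +1 to first 2
Round 2: Cedarfen=25 Hollowpine=20 Ironridge=23 → close Cedarfen (overflow 16)
  25÷2 = 12 each, +1 to first 1
Round 3: Hollowpine=33 Ironridge=35 → close Ironridge (overflow 27)
  35÷1 = 35 each, +1 to first 0

Closure order: Elkhorn, Cedarfen, Ironridge
Last habitat: Hollowpine with 68 animals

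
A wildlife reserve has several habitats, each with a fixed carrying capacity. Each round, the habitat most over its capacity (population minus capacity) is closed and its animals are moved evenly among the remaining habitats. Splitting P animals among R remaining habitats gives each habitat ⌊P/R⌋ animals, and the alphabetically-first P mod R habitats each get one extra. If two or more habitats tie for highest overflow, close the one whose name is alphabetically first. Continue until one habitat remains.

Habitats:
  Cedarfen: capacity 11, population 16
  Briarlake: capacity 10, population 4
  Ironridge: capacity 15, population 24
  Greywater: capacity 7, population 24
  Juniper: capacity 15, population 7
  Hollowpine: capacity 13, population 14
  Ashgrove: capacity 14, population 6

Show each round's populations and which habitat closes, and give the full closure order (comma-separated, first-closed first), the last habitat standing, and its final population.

Round 1: Ashgrove=6 Briarlake=4 Cedarfen=16 Greywater=24 Hollowpine=14 Ironridge=24 Juniper=7 → close Greywater (overflow 17)
  24÷6 = 4 each, +1 to first 0
Round 2: Ashgrove=10 Briarlake=8 Cedarfen=20 Hollowpine=18 Ironridge=28 Juniper=11 → close Ironridge (overflow 13)
  28÷5 = 5 each, +1 to first 3
Round 3: Ashgrove=16 Briarlake=14 Cedarfen=26 Hollowpine=23 Juniper=16 → close Cedarfen (overflow 15)
  26÷4 = 6 each, +1 to first 2
Round 4: Ashgrove=23 Briarlake=21 Hollowpine=29 Juniper=22 → close Hollowpine (overflow 16)
  29÷3 = 9 each, +1 to first 2
Round 5: Ashgrove=33 Briarlake=31 Juniper=31 → close Briarlake (overflow 21)
  31÷2 = 15 each, +1 to first 1
Round 6: Ashgrove=49 Juniper=46 → close Ashgrove (overflow 35)
  49÷1 = 49 each, +1 to first 0

Closure order: Greywater, Ironridge, Cedarfen, Hollowpine, Briarlake, Ashgrove
Last habitat: Juniper with 95 animals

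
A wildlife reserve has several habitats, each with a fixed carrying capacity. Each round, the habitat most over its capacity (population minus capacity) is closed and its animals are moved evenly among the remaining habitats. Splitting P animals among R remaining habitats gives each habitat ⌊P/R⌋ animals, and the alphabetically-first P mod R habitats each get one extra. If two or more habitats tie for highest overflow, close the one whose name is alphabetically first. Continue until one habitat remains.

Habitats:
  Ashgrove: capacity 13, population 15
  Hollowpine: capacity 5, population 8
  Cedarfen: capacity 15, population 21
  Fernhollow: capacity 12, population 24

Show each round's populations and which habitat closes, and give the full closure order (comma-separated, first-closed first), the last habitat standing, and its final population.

Round 1: Ashgrove=15 Cedarfen=21 Fernhollow=24 Hollowpine=8 → close Fernhollow (overflow 12)
  24÷3 = 8 each, +1 to first 0
Round 2: Ashgrove=23 Cedarfen=29 Hollowpine=16 → close Cedarfen (overflow 14)
  29÷2 = 14 each, +1 to first 1
Round 3: Ashgrove=38 Hollowpine=30 → close Ashgrove (overflow 25)
  38÷1 = 38 each, +1 to first 0

Closure order: Fernhollow, Cedarfen, Ashgrove
Last habitat: Hollowpine with 68 animals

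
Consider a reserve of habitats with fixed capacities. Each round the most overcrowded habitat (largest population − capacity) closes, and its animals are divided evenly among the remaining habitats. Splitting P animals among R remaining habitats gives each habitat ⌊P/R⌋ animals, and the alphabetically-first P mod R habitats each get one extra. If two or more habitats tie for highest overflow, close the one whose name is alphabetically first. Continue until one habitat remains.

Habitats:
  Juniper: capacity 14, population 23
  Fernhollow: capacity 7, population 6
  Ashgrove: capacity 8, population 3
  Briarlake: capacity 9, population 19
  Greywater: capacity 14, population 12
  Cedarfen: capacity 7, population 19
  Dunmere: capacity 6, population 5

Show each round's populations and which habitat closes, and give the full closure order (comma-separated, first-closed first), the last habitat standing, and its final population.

Closure order: Cedarfen, Briarlake, Juniper, Dunmere, Fernhollow, Ashgrove
Last habitat: Greywater with 87 animals

Round 1: Ashgrove=3 Briarlake=19 Cedarfen=19 Dunmere=5 Fernhollow=6 Greywater=12 Juniper=23 → close Cedarfen (overflow 12)
  19÷6 = 3 each, +1 to first 1
Round 2: Ashgrove=7 Briarlake=22 Dunmere=8 Fernhollow=9 Greywater=15 Juniper=26 → close Briarlake (overflow 13)
  22÷5 = 4 each, +1 to first 2
Round 3: Ashgrove=12 Dunmere=13 Fernhollow=13 Greywater=19 Juniper=30 → close Juniper (overflow 16)
  30÷4 = 7 each, +1 to first 2
Round 4: Ashgrove=20 Dunmere=21 Fernhollow=20 Greywater=26 → close Dunmere (overflow 15)
  21÷3 = 7 each, +1 to first 0
Round 5: Ashgrove=27 Fernhollow=27 Greywater=33 → close Fernhollow (overflow 20)
  27÷2 = 13 each, +1 to first 1
Round 6: Ashgrove=41 Greywater=46 → close Ashgrove (overflow 33)
  41÷1 = 41 each, +1 to first 0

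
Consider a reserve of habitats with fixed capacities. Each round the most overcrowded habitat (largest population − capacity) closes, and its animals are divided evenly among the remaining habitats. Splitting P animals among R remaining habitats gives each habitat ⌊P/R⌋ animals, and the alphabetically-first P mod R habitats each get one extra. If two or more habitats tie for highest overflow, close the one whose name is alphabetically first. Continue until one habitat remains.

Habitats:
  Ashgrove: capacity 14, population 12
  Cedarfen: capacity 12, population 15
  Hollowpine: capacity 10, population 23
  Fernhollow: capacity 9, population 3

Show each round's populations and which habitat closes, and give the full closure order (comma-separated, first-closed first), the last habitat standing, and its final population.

Closure order: Hollowpine, Cedarfen, Ashgrove
Last habitat: Fernhollow with 53 animals

Round 1: Ashgrove=12 Cedarfen=15 Fernhollow=3 Hollowpine=23 → close Hollowpine (overflow 13)
  23÷3 = 7 each, +1 to first 2
Round 2: Ashgrove=20 Cedarfen=23 Fernhollow=10 → close Cedarfen (overflow 11)
  23÷2 = 11 each, +1 to first 1
Round 3: Ashgrove=32 Fernhollow=21 → close Ashgrove (overflow 18)
  32÷1 = 32 each, +1 to first 0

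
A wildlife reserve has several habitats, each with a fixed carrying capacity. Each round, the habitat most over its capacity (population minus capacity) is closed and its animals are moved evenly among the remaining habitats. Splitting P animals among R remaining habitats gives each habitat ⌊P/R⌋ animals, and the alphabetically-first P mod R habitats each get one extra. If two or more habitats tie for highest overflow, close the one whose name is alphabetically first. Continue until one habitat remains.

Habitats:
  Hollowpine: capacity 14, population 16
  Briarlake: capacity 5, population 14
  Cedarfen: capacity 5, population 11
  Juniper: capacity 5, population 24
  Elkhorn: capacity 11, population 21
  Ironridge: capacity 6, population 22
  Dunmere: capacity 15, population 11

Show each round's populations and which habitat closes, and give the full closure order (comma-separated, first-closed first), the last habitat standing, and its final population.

Round 1: Briarlake=14 Cedarfen=11 Dunmere=11 Elkhorn=21 Hollowpine=16 Ironridge=22 Juniper=24 → close Juniper (overflow 19)
  24÷6 = 4 each, +1 to first 0
Round 2: Briarlake=18 Cedarfen=15 Dunmere=15 Elkhorn=25 Hollowpine=20 Ironridge=26 → close Ironridge (overflow 20)
  26÷5 = 5 each, +1 to first 1
Round 3: Briarlake=24 Cedarfen=20 Dunmere=20 Elkhorn=30 Hollowpine=25 → close Briarlake (overflow 19)
  24÷4 = 6 each, +1 to first 0
Round 4: Cedarfen=26 Dunmere=26 Elkhorn=36 Hollowpine=31 → close Elkhorn (overflow 25)
  36÷3 = 12 each, +1 to first 0
Round 5: Cedarfen=38 Dunmere=38 Hollowpine=43 → close Cedarfen (overflow 33)
  38÷2 = 19 each, +1 to first 0
Round 6: Dunmere=57 Hollowpine=62 → close Hollowpine (overflow 48)
  62÷1 = 62 each, +1 to first 0

Closure order: Juniper, Ironridge, Briarlake, Elkhorn, Cedarfen, Hollowpine
Last habitat: Dunmere with 119 animals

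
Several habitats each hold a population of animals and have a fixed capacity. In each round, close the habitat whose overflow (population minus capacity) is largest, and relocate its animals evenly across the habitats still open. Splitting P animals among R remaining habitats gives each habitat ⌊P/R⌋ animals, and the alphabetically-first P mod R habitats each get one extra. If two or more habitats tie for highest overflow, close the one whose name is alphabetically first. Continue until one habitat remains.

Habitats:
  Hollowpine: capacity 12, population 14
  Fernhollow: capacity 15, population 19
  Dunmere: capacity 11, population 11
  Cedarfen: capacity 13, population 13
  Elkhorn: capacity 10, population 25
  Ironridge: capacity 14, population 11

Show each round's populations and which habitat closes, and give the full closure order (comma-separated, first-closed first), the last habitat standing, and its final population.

Round 1: Cedarfen=13 Dunmere=11 Elkhorn=25 Fernhollow=19 Hollowpine=14 Ironridge=11 → close Elkhorn (overflow 15)
  25÷5 = 5 each, +1 to first 0
Round 2: Cedarfen=18 Dunmere=16 Fernhollow=24 Hollowpine=19 Ironridge=16 → close Fernhollow (overflow 9)
  24÷4 = 6 each, +1 to first 0
Round 3: Cedarfen=24 Dunmere=22 Hollowpine=25 Ironridge=22 → close Hollowpine (overflow 13)
  25÷3 = 8 each, +1 to first 1
Round 4: Cedarfen=33 Dunmere=30 Ironridge=30 → close Cedarfen (overflow 20)
  33÷2 = 16 each, +1 to first 1
Round 5: Dunmere=47 Ironridge=46 → close Dunmere (overflow 36)
  47÷1 = 47 each, +1 to first 0

Closure order: Elkhorn, Fernhollow, Hollowpine, Cedarfen, Dunmere
Last habitat: Ironridge with 93 animals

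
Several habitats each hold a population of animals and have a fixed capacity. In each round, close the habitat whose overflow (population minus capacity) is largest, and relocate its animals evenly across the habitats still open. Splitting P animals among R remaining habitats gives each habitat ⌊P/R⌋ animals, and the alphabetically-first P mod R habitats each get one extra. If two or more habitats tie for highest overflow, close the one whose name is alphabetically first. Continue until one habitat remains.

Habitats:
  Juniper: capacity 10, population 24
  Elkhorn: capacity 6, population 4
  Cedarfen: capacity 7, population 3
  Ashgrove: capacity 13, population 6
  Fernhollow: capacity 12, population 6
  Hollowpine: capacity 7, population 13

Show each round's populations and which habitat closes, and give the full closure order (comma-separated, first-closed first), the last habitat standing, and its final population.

Round 1: Ashgrove=6 Cedarfen=3 Elkhorn=4 Fernhollow=6 Hollowpine=13 Juniper=24 → close Juniper (overflow 14)
  24÷5 = 4 each, +1 to first 4
Round 2: Ashgrove=11 Cedarfen=8 Elkhorn=9 Fernhollow=11 Hollowpine=17 → close Hollowpine (overflow 10)
  17÷4 = 4 each, +1 to first 1
Round 3: Ashgrove=16 Cedarfen=12 Elkhorn=13 Fernhollow=15 → close Elkhorn (overflow 7)
  13÷3 = 4 each, +1 to first 1
Round 4: Ashgrove=21 Cedarfen=16 Fernhollow=19 → close Cedarfen (overflow 9)
  16÷2 = 8 each, +1 to first 0
Round 5: Ashgrove=29 Fernhollow=27 → close Ashgrove (overflow 16)
  29÷1 = 29 each, +1 to first 0

Closure order: Juniper, Hollowpine, Elkhorn, Cedarfen, Ashgrove
Last habitat: Fernhollow with 56 animals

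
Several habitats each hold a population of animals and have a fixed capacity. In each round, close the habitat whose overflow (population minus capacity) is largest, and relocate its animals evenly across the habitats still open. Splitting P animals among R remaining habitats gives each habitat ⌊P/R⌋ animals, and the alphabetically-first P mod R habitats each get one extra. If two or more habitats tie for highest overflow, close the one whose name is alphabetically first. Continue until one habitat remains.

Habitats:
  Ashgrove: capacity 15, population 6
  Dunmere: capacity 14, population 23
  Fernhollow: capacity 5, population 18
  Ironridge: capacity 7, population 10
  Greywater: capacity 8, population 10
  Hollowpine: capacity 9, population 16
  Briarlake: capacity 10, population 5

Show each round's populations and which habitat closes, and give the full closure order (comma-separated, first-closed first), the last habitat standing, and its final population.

Round 1: Ashgrove=6 Briarlake=5 Dunmere=23 Fernhollow=18 Greywater=10 Hollowpine=16 Ironridge=10 → close Fernhollow (overflow 13)
  18÷6 = 3 each, +1 to first 0
Round 2: Ashgrove=9 Briarlake=8 Dunmere=26 Greywater=13 Hollowpine=19 Ironridge=13 → close Dunmere (overflow 12)
  26÷5 = 5 each, +1 to first 1
Round 3: Ashgrove=15 Briarlake=13 Greywater=18 Hollowpine=24 Ironridge=18 → close Hollowpine (overflow 15)
  24÷4 = 6 each, +1 to first 0
Round 4: Ashgrove=21 Briarlake=19 Greywater=24 Ironridge=24 → close Ironridge (overflow 17)
  24÷3 = 8 each, +1 to first 0
Round 5: Ashgrove=29 Briarlake=27 Greywater=32 → close Greywater (overflow 24)
  32÷2 = 16 each, +1 to first 0
Round 6: Ashgrove=45 Briarlake=43 → close Briarlake (overflow 33)
  43÷1 = 43 each, +1 to first 0

Closure order: Fernhollow, Dunmere, Hollowpine, Ironridge, Greywater, Briarlake
Last habitat: Ashgrove with 88 animals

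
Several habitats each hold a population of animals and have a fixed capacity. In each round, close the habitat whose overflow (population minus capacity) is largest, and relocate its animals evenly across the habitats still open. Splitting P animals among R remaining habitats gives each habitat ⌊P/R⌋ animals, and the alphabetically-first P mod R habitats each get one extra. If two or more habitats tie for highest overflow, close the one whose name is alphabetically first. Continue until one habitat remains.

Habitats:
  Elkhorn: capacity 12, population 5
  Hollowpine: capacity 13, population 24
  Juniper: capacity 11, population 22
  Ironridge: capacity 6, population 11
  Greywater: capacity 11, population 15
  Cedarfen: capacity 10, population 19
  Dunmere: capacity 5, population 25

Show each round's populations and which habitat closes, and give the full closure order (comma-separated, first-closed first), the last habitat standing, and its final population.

Round 1: Cedarfen=19 Dunmere=25 Elkhorn=5 Greywater=15 Hollowpine=24 Ironridge=11 Juniper=22 → close Dunmere (overflow 20)
  25÷6 = 4 each, +1 to first 1
Round 2: Cedarfen=24 Elkhorn=9 Greywater=19 Hollowpine=28 Ironridge=15 Juniper=26 → close Hollowpine (overflow 15)
  28÷5 = 5 each, +1 to first 3
Round 3: Cedarfen=30 Elkhorn=15 Greywater=25 Ironridge=20 Juniper=31 → close Cedarfen (overflow 20)
  30÷4 = 7 each, +1 to first 2
Round 4: Elkhorn=23 Greywater=33 Ironridge=27 Juniper=38 → close Juniper (overflow 27)
  38÷3 = 12 each, +1 to first 2
Round 5: Elkhorn=36 Greywater=46 Ironridge=39 → close Greywater (overflow 35)
  46÷2 = 23 each, +1 to first 0
Round 6: Elkhorn=59 Ironridge=62 → close Ironridge (overflow 56)
  62÷1 = 62 each, +1 to first 0

Closure order: Dunmere, Hollowpine, Cedarfen, Juniper, Greywater, Ironridge
Last habitat: Elkhorn with 121 animals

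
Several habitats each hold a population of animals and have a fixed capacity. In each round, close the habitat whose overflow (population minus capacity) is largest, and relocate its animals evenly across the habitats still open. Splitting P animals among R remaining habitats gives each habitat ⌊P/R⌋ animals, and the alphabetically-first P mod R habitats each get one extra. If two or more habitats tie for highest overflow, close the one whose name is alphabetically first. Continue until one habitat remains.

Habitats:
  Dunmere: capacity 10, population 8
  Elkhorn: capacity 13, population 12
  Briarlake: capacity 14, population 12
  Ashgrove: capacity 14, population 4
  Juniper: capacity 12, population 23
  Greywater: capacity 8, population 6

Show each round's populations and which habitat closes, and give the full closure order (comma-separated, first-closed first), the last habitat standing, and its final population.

Round 1: Ashgrove=4 Briarlake=12 Dunmere=8 Elkhorn=12 Greywater=6 Juniper=23 → close Juniper (overflow 11)
  23÷5 = 4 each, +1 to first 3
Round 2: Ashgrove=9 Briarlake=17 Dunmere=13 Elkhorn=16 Greywater=10 → close Briarlake (overflow 3)
  17÷4 = 4 each, +1 to first 1
Round 3: Ashgrove=14 Dunmere=17 Elkhorn=20 Greywater=14 → close Dunmere (overflow 7)
  17÷3 = 5 each, +1 to first 2
Round 4: Ashgrove=20 Elkhorn=26 Greywater=19 → close Elkhorn (overflow 13)
  26÷2 = 13 each, +1 to first 0
Round 5: Ashgrove=33 Greywater=32 → close Greywater (overflow 24)
  32÷1 = 32 each, +1 to first 0

Closure order: Juniper, Briarlake, Dunmere, Elkhorn, Greywater
Last habitat: Ashgrove with 65 animals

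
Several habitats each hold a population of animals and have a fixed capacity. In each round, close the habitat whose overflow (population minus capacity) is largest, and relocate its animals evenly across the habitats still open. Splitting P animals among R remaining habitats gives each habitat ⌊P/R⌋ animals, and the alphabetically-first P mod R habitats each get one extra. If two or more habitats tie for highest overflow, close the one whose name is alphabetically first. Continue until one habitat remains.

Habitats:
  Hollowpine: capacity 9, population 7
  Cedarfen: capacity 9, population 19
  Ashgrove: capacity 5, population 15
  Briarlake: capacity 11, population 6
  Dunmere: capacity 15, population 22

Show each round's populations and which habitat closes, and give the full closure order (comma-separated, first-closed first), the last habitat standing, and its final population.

Closure order: Ashgrove, Cedarfen, Dunmere, Hollowpine
Last habitat: Briarlake with 69 animals

Round 1: Ashgrove=15 Briarlake=6 Cedarfen=19 Dunmere=22 Hollowpine=7 → close Ashgrove (overflow 10)
  15÷4 = 3 each, +1 to first 3
Round 2: Briarlake=10 Cedarfen=23 Dunmere=26 Hollowpine=10 → close Cedarfen (overflow 14)
  23÷3 = 7 each, +1 to first 2
Round 3: Briarlake=18 Dunmere=34 Hollowpine=17 → close Dunmere (overflow 19)
  34÷2 = 17 each, +1 to first 0
Round 4: Briarlake=35 Hollowpine=34 → close Hollowpine (overflow 25)
  34÷1 = 34 each, +1 to first 0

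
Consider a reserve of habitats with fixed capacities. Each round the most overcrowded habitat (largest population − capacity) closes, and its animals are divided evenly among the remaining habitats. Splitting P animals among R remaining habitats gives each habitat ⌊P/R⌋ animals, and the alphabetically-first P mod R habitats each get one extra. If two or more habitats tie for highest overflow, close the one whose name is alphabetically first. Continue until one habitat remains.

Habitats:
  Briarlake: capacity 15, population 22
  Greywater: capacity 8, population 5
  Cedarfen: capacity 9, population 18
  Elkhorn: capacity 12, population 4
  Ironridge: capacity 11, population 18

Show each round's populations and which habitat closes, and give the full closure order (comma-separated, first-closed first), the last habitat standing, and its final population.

Closure order: Cedarfen, Briarlake, Ironridge, Greywater
Last habitat: Elkhorn with 67 animals

Round 1: Briarlake=22 Cedarfen=18 Elkhorn=4 Greywater=5 Ironridge=18 → close Cedarfen (overflow 9)
  18÷4 = 4 each, +1 to first 2
Round 2: Briarlake=27 Elkhorn=9 Greywater=9 Ironridge=22 → close Briarlake (overflow 12)
  27÷3 = 9 each, +1 to first 0
Round 3: Elkhorn=18 Greywater=18 Ironridge=31 → close Ironridge (overflow 20)
  31÷2 = 15 each, +1 to first 1
Round 4: Elkhorn=34 Greywater=33 → close Greywater (overflow 25)
  33÷1 = 33 each, +1 to first 0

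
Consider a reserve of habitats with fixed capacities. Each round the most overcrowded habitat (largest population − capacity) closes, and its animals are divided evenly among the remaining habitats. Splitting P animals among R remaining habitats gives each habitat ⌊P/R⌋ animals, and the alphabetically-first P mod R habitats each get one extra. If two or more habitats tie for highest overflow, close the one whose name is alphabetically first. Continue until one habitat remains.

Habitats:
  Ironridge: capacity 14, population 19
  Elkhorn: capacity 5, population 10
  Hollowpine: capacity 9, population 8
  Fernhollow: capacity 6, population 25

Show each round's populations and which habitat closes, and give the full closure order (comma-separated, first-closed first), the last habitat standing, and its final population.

Closure order: Fernhollow, Elkhorn, Ironridge
Last habitat: Hollowpine with 62 animals

Round 1: Elkhorn=10 Fernhollow=25 Hollowpine=8 Ironridge=19 → close Fernhollow (overflow 19)
  25÷3 = 8 each, +1 to first 1
Round 2: Elkhorn=19 Hollowpine=16 Ironridge=27 → close Elkhorn (overflow 14)
  19÷2 = 9 each, +1 to first 1
Round 3: Hollowpine=26 Ironridge=36 → close Ironridge (overflow 22)
  36÷1 = 36 each, +1 to first 0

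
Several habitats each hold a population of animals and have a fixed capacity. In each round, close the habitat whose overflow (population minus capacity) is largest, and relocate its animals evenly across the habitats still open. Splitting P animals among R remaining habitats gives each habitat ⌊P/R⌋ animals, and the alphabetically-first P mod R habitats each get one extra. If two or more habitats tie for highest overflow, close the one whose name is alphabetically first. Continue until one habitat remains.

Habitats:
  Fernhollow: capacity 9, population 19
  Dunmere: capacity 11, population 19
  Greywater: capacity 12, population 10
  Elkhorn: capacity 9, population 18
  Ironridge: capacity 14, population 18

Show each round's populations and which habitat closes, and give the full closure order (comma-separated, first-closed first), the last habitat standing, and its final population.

Closure order: Fernhollow, Elkhorn, Dunmere, Ironridge
Last habitat: Greywater with 84 animals

Round 1: Dunmere=19 Elkhorn=18 Fernhollow=19 Greywater=10 Ironridge=18 → close Fernhollow (overflow 10)
  19÷4 = 4 each, +1 to first 3
Round 2: Dunmere=24 Elkhorn=23 Greywater=15 Ironridge=22 → close Elkhorn (overflow 14)
  23÷3 = 7 each, +1 to first 2
Round 3: Dunmere=32 Greywater=23 Ironridge=29 → close Dunmere (overflow 21)
  32÷2 = 16 each, +1 to first 0
Round 4: Greywater=39 Ironridge=45 → close Ironridge (overflow 31)
  45÷1 = 45 each, +1 to first 0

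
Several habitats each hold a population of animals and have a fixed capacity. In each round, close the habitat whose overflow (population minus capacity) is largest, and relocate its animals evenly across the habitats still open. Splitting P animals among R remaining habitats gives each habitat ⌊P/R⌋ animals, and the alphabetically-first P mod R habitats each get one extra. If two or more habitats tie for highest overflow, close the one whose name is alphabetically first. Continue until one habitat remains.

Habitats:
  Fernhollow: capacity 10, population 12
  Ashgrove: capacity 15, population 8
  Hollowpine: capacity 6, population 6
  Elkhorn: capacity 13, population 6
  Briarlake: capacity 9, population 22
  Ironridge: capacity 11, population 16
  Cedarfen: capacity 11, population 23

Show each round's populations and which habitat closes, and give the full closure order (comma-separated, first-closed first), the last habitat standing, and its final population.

Round 1: Ashgrove=8 Briarlake=22 Cedarfen=23 Elkhorn=6 Fernhollow=12 Hollowpine=6 Ironridge=16 → close Briarlake (overflow 13)
  22÷6 = 3 each, +1 to first 4
Round 2: Ashgrove=12 Cedarfen=27 Elkhorn=10 Fernhollow=16 Hollowpine=9 Ironridge=19 → close Cedarfen (overflow 16)
  27÷5 = 5 each, +1 to first 2
Round 3: Ashgrove=18 Elkhorn=16 Fernhollow=21 Hollowpine=14 Ironridge=24 → close Ironridge (overflow 13)
  24÷4 = 6 each, +1 to first 0
Round 4: Ashgrove=24 Elkhorn=22 Fernhollow=27 Hollowpine=20 → close Fernhollow (overflow 17)
  27÷3 = 9 each, +1 to first 0
Round 5: Ashgrove=33 Elkhorn=31 Hollowpine=29 → close Hollowpine (overflow 23)
  29÷2 = 14 each, +1 to first 1
Round 6: Ashgrove=48 Elkhorn=45 → close Ashgrove (overflow 33)
  48÷1 = 48 each, +1 to first 0

Closure order: Briarlake, Cedarfen, Ironridge, Fernhollow, Hollowpine, Ashgrove
Last habitat: Elkhorn with 93 animals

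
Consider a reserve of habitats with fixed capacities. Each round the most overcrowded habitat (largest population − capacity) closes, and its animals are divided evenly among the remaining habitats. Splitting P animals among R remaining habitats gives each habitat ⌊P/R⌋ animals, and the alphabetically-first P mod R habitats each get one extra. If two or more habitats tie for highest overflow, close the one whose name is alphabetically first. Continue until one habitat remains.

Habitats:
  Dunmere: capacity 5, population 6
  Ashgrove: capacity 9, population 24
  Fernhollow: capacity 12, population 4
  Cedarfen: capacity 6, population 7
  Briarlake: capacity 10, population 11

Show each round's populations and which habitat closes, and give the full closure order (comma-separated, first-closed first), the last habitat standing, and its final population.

Closure order: Ashgrove, Briarlake, Cedarfen, Dunmere
Last habitat: Fernhollow with 52 animals

Round 1: Ashgrove=24 Briarlake=11 Cedarfen=7 Dunmere=6 Fernhollow=4 → close Ashgrove (overflow 15)
  24÷4 = 6 each, +1 to first 0
Round 2: Briarlake=17 Cedarfen=13 Dunmere=12 Fernhollow=10 → close Briarlake (overflow 7)
  17÷3 = 5 each, +1 to first 2
Round 3: Cedarfen=19 Dunmere=18 Fernhollow=15 → close Cedarfen (overflow 13)
  19÷2 = 9 each, +1 to first 1
Round 4: Dunmere=28 Fernhollow=24 → close Dunmere (overflow 23)
  28÷1 = 28 each, +1 to first 0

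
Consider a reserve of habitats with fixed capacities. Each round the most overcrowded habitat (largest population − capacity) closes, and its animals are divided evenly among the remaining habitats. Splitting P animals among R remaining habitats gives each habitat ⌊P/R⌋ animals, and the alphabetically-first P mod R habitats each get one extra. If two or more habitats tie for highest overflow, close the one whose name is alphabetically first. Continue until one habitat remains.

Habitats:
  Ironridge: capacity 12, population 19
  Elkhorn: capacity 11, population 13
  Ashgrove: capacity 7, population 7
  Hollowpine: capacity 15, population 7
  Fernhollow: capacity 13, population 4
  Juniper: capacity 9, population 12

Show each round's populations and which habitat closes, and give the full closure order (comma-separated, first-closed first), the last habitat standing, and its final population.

Closure order: Ironridge, Elkhorn, Juniper, Ashgrove, Fernhollow
Last habitat: Hollowpine with 62 animals

Round 1: Ashgrove=7 Elkhorn=13 Fernhollow=4 Hollowpine=7 Ironridge=19 Juniper=12 → close Ironridge (overflow 7)
  19÷5 = 3 each, +1 to first 4
Round 2: Ashgrove=11 Elkhorn=17 Fernhollow=8 Hollowpine=11 Juniper=15 → close Elkhorn (overflow 6)
  17÷4 = 4 each, +1 to first 1
Round 3: Ashgrove=16 Fernhollow=12 Hollowpine=15 Juniper=19 → close Juniper (overflow 10)
  19÷3 = 6 each, +1 to first 1
Round 4: Ashgrove=23 Fernhollow=18 Hollowpine=21 → close Ashgrove (overflow 16)
  23÷2 = 11 each, +1 to first 1
Round 5: Fernhollow=30 Hollowpine=32 → close Fernhollow (overflow 17)
  30÷1 = 30 each, +1 to first 0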